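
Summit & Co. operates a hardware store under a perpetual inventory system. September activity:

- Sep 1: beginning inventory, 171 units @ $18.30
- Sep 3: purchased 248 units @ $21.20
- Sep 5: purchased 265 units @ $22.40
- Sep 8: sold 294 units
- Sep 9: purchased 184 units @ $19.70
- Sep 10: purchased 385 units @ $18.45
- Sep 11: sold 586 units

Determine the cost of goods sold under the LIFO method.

Sep 8, 294 sold [LIFO — newest first]: 265 @ $22.40 + 29 @ $21.20 = $6,550.80
Sep 11, 586 sold [LIFO — newest first]: 385 @ $18.45 + 184 @ $19.70 + 17 @ $21.20 = $11,088.45
Total COGS = $6,550.80 + $11,088.45 = $17,639.25
Ending inventory: 171 @ $18.30 + 202 @ $21.20 = $7,411.70

COGS = $17,639.25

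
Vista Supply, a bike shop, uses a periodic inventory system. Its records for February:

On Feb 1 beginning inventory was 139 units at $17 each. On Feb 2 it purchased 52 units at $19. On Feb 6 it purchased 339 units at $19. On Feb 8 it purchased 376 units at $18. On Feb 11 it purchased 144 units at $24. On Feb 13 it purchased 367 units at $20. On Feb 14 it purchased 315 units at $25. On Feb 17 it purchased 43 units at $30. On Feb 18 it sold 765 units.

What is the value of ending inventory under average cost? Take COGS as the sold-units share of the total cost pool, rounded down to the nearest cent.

Ending inventory = $20,780.97

Feb 18, sell 765: 765/1775 × $36,521.00 → $15,740.03
Ending inventory (cost pool remaining) = $20,780.97
Check: goods available $36,521.00 = COGS $15,740.03 + ending $20,780.97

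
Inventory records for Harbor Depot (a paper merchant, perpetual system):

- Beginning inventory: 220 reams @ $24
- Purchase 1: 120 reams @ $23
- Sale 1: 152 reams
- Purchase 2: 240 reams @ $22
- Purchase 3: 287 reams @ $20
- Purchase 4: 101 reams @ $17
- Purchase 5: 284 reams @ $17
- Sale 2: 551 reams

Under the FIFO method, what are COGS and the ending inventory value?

Sale 1 (152) [FIFO — oldest first]: 152 @ $24 = $3,648
Sale 2 (551) [FIFO — oldest first]: 68 @ $24 + 120 @ $23 + 240 @ $22 + 123 @ $20 = $12,132
Total COGS = $3,648 + $12,132 = $15,780
Ending inventory: 164 @ $20 + 101 @ $17 + 284 @ $17 = $9,825
Check: goods available $25,605 = COGS $15,780 + ending $9,825

COGS = $15,780; ending inventory = $9,825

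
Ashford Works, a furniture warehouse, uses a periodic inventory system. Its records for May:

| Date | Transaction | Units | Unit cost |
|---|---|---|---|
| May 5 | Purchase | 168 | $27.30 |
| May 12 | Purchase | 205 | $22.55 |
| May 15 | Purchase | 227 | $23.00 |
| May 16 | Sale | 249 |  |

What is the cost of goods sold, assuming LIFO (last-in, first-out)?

COGS = $5,717.10

May 16, 249 sold [LIFO — newest first]: 227 @ $23.00 + 22 @ $22.55 = $5,717.10
Ending inventory: 168 @ $27.30 + 183 @ $22.55 = $8,713.05
Check: goods available $14,430.15 = COGS $5,717.10 + ending $8,713.05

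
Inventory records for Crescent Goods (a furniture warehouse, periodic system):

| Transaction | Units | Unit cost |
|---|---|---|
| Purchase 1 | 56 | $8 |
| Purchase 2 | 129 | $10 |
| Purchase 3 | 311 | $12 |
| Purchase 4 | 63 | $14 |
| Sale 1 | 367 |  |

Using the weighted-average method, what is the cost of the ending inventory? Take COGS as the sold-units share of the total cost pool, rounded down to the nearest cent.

Sale 1, sell 367: 367/559 × $6,352.00 → $4,170.27
Ending inventory (cost pool remaining) = $2,181.73
Check: goods available $6,352.00 = COGS $4,170.27 + ending $2,181.73

Ending inventory = $2,181.73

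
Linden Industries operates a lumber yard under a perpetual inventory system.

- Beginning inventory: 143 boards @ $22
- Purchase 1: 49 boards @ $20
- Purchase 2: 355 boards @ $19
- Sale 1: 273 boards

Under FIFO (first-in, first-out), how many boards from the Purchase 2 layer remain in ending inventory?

Sale 1 (273) [FIFO — oldest first]: 143 @ $22 + 49 @ $20 + 81 @ $19 = $5,665
Ending inventory: 274 @ $19 = $5,206
Check: goods available $10,871 = COGS $5,665 + ending $5,206

274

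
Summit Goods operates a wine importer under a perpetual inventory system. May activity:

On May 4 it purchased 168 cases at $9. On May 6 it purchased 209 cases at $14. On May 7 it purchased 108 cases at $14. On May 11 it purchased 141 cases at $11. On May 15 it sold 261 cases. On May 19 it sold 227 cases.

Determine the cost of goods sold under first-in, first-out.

COGS = $5,983

May 15, 261 sold [FIFO — oldest first]: 168 @ $9 + 93 @ $14 = $2,814
May 19, 227 sold [FIFO — oldest first]: 116 @ $14 + 108 @ $14 + 3 @ $11 = $3,169
Total COGS = $2,814 + $3,169 = $5,983
Ending inventory: 138 @ $11 = $1,518
Check: goods available $7,501 = COGS $5,983 + ending $1,518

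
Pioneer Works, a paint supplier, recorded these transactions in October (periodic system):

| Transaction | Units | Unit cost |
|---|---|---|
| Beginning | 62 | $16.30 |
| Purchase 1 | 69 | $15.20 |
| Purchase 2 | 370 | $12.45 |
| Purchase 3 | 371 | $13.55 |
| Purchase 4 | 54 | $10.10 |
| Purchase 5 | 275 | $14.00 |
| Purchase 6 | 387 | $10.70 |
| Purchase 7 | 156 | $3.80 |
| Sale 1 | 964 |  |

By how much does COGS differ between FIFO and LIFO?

FIFO COGS: 62 @ $16.30 + 69 @ $15.20 + 370 @ $12.45 + 371 @ $13.55 + 54 @ $10.10 + 38 @ $14.00 = $12,770.35
LIFO COGS: 156 @ $3.80 + 387 @ $10.70 + 275 @ $14.00 + 54 @ $10.10 + 92 @ $13.55 = $10,375.70
Difference = |$12,770.35 − $10,375.70| = $2,394.65

$2,394.65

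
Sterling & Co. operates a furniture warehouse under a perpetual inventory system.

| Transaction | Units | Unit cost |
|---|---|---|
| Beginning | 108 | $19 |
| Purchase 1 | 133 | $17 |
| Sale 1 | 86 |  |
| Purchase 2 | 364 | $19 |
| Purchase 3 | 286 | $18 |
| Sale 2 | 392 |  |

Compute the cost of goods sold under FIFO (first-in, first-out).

COGS = $8,816

Sale 1 (86) [FIFO — oldest first]: 86 @ $19 = $1,634
Sale 2 (392) [FIFO — oldest first]: 22 @ $19 + 133 @ $17 + 237 @ $19 = $7,182
Total COGS = $1,634 + $7,182 = $8,816
Ending inventory: 127 @ $19 + 286 @ $18 = $7,561
Check: goods available $16,377 = COGS $8,816 + ending $7,561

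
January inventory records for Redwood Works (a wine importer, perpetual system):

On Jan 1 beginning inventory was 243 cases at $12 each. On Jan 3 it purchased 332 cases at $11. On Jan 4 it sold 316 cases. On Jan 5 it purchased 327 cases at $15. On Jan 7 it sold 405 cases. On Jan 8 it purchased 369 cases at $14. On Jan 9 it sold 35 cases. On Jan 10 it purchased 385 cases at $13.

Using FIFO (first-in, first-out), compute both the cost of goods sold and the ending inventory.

COGS = $9,283; ending inventory = $12,361

Jan 4, 316 sold [FIFO — oldest first]: 243 @ $12 + 73 @ $11 = $3,719
Jan 7, 405 sold [FIFO — oldest first]: 259 @ $11 + 146 @ $15 = $5,039
Jan 9, 35 sold [FIFO — oldest first]: 35 @ $15 = $525
Total COGS = $3,719 + $5,039 + $525 = $9,283
Ending inventory: 146 @ $15 + 369 @ $14 + 385 @ $13 = $12,361
Check: goods available $21,644 = COGS $9,283 + ending $12,361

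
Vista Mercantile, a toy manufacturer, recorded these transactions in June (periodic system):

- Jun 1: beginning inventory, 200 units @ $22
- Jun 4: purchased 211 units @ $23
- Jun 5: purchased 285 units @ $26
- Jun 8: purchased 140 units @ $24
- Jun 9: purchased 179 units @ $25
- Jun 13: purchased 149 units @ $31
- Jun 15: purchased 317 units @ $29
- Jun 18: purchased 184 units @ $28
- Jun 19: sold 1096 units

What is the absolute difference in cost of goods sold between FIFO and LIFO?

$3,092

FIFO COGS: 200 @ $22 + 211 @ $23 + 285 @ $26 + 140 @ $24 + 179 @ $25 + 81 @ $31 = $27,009
LIFO COGS: 184 @ $28 + 317 @ $29 + 149 @ $31 + 179 @ $25 + 140 @ $24 + 127 @ $26 = $30,101
Difference = |$27,009 − $30,101| = $3,092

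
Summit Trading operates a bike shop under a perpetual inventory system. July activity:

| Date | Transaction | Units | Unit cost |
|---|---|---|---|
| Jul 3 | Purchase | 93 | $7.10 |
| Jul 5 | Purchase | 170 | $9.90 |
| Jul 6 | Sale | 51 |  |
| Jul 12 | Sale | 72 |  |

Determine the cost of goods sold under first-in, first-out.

COGS = $957.30

Jul 6, 51 sold [FIFO — oldest first]: 51 @ $7.10 = $362.10
Jul 12, 72 sold [FIFO — oldest first]: 42 @ $7.10 + 30 @ $9.90 = $595.20
Total COGS = $362.10 + $595.20 = $957.30
Ending inventory: 140 @ $9.90 = $1,386.00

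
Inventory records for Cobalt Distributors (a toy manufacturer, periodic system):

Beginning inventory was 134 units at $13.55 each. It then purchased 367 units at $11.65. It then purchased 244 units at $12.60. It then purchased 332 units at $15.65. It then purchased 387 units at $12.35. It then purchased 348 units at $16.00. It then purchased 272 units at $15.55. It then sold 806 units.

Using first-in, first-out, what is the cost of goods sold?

COGS = $10,120.30

Sale 1 (806) [FIFO — oldest first]: 134 @ $13.55 + 367 @ $11.65 + 244 @ $12.60 + 61 @ $15.65 = $10,120.30
Ending inventory: 271 @ $15.65 + 387 @ $12.35 + 348 @ $16.00 + 272 @ $15.55 = $18,818.20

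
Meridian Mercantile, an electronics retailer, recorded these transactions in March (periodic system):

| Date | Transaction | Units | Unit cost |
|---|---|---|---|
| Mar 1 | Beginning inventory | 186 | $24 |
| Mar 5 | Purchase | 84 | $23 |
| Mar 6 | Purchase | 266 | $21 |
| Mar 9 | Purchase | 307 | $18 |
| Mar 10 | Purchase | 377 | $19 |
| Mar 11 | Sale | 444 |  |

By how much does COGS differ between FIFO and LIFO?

FIFO COGS: 186 @ $24 + 84 @ $23 + 174 @ $21 = $10,050
LIFO COGS: 377 @ $19 + 67 @ $18 = $8,369
Difference = |$10,050 − $8,369| = $1,681

$1,681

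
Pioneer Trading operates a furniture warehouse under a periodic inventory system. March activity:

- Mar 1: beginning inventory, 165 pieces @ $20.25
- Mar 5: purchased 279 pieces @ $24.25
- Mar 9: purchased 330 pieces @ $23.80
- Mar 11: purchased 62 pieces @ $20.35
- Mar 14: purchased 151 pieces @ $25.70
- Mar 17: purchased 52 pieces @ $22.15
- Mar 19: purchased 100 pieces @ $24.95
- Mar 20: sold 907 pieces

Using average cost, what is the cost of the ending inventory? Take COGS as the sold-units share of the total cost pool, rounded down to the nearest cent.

Ending inventory = $5,448.68

Mar 20, sell 907: 907/1139 × $26,750.20 → $21,301.52
Ending inventory (cost pool remaining) = $5,448.68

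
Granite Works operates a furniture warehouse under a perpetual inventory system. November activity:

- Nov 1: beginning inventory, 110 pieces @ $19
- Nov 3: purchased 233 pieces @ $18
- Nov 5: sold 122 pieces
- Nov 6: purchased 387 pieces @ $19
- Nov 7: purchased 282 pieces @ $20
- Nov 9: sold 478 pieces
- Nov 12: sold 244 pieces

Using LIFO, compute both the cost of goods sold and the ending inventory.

Nov 5, 122 sold [LIFO — newest first]: 122 @ $18 = $2,196
Nov 9, 478 sold [LIFO — newest first]: 282 @ $20 + 196 @ $19 = $9,364
Nov 12, 244 sold [LIFO — newest first]: 191 @ $19 + 53 @ $18 = $4,583
Total COGS = $2,196 + $9,364 + $4,583 = $16,143
Ending inventory: 110 @ $19 + 58 @ $18 = $3,134

COGS = $16,143; ending inventory = $3,134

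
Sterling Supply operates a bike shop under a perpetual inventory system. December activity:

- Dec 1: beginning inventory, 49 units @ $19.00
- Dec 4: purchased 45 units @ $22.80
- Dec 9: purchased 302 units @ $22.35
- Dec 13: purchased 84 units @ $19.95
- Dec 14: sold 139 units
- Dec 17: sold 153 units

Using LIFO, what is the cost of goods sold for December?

COGS = $6,324.60

Dec 14, 139 sold [LIFO — newest first]: 84 @ $19.95 + 55 @ $22.35 = $2,905.05
Dec 17, 153 sold [LIFO — newest first]: 153 @ $22.35 = $3,419.55
Total COGS = $2,905.05 + $3,419.55 = $6,324.60
Ending inventory: 49 @ $19.00 + 45 @ $22.80 + 94 @ $22.35 = $4,057.90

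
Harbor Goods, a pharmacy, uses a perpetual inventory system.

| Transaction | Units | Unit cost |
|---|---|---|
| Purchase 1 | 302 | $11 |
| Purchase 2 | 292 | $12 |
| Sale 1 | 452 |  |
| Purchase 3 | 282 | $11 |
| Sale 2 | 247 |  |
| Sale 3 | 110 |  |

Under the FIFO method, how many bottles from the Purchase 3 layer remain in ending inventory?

Sale 1 (452) [FIFO — oldest first]: 302 @ $11 + 150 @ $12 = $5,122
Sale 2 (247) [FIFO — oldest first]: 142 @ $12 + 105 @ $11 = $2,859
Sale 3 (110) [FIFO — oldest first]: 110 @ $11 = $1,210
Total COGS = $5,122 + $2,859 + $1,210 = $9,191
Ending inventory: 67 @ $11 = $737
Check: goods available $9,928 = COGS $9,191 + ending $737

67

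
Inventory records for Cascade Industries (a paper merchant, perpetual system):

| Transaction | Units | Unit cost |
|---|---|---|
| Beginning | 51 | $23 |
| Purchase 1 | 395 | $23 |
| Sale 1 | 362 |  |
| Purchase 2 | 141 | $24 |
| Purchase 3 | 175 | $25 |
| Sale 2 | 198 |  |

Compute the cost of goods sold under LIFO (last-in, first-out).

Sale 1 (362) [LIFO — newest first]: 362 @ $23 = $8,326
Sale 2 (198) [LIFO — newest first]: 175 @ $25 + 23 @ $24 = $4,927
Total COGS = $8,326 + $4,927 = $13,253
Ending inventory: 51 @ $23 + 33 @ $23 + 118 @ $24 = $4,764

COGS = $13,253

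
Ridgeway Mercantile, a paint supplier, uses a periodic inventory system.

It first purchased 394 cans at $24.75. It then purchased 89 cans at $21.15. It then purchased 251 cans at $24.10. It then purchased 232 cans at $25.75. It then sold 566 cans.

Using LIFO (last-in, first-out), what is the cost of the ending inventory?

Ending inventory = $9,878.40

Sale 1 (566) [LIFO — newest first]: 232 @ $25.75 + 251 @ $24.10 + 83 @ $21.15 = $13,778.55
Ending inventory: 394 @ $24.75 + 6 @ $21.15 = $9,878.40
Check: goods available $23,656.95 = COGS $13,778.55 + ending $9,878.40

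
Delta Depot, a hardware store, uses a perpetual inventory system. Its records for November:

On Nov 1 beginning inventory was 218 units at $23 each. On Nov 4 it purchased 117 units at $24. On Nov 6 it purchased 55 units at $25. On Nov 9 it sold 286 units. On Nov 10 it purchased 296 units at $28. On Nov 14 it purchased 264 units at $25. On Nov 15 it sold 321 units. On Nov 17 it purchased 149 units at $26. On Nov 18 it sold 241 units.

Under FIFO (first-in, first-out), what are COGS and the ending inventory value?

Nov 9, 286 sold [FIFO — oldest first]: 218 @ $23 + 68 @ $24 = $6,646
Nov 15, 321 sold [FIFO — oldest first]: 49 @ $24 + 55 @ $25 + 217 @ $28 = $8,627
Nov 18, 241 sold [FIFO — oldest first]: 79 @ $28 + 162 @ $25 = $6,262
Total COGS = $6,646 + $8,627 + $6,262 = $21,535
Ending inventory: 102 @ $25 + 149 @ $26 = $6,424

COGS = $21,535; ending inventory = $6,424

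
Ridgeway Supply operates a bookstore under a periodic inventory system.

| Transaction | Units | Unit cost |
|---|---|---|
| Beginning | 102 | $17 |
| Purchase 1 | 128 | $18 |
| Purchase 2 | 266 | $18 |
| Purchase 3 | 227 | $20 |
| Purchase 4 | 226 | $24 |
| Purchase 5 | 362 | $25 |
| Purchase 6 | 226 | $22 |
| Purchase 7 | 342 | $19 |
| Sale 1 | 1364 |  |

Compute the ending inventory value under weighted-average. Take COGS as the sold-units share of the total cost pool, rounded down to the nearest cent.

Ending inventory = $10,774.17

Sale 1, sell 1364: 1364/1879 × $39,310.00 → $28,535.83
Ending inventory (cost pool remaining) = $10,774.17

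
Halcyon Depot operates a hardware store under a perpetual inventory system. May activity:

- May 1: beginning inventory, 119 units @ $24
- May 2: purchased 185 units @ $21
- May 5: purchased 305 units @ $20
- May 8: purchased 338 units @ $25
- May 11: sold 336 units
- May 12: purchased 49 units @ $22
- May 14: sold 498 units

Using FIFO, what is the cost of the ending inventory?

Ending inventory = $3,903

May 11, 336 sold [FIFO — oldest first]: 119 @ $24 + 185 @ $21 + 32 @ $20 = $7,381
May 14, 498 sold [FIFO — oldest first]: 273 @ $20 + 225 @ $25 = $11,085
Total COGS = $7,381 + $11,085 = $18,466
Ending inventory: 113 @ $25 + 49 @ $22 = $3,903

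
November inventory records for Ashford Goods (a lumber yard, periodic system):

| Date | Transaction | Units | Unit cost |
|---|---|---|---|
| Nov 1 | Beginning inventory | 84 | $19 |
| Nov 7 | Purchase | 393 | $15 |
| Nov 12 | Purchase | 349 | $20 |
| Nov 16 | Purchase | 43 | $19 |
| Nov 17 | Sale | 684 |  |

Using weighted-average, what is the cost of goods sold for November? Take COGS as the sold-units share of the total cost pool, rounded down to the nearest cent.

Nov 17, sell 684: 684/869 × $15,288.00 → $12,033.36
Ending inventory (cost pool remaining) = $3,254.64
Check: goods available $15,288.00 = COGS $12,033.36 + ending $3,254.64

COGS = $12,033.36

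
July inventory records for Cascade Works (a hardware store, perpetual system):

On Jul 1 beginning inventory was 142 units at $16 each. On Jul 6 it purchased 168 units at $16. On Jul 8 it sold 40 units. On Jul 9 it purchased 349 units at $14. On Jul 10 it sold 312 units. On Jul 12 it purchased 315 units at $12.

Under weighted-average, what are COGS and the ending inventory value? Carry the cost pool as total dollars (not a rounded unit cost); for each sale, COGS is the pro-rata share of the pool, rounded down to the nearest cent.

COGS = $5,280.18; ending inventory = $8,345.82

After Jul 1: 142 on hand, pool $2,272.00 (≈ $16.0000 each)
After Jul 6: 310 on hand, pool $4,960.00 (≈ $16.0000 each)
Jul 8, sell 40: 40/310 × $4,960.00 → $640.00
After Jul 9: 619 on hand, pool $9,206.00 (≈ $14.8724 each)
Jul 10, sell 312: 312/619 × $9,206.00 → $4,640.18
After Jul 12: 622 on hand, pool $8,345.82 (≈ $13.4177 each)
Total COGS = $640.00 + $4,640.18 = $5,280.18
Ending inventory (cost pool remaining) = $8,345.82
Check: goods available $13,626.00 = COGS $5,280.18 + ending $8,345.82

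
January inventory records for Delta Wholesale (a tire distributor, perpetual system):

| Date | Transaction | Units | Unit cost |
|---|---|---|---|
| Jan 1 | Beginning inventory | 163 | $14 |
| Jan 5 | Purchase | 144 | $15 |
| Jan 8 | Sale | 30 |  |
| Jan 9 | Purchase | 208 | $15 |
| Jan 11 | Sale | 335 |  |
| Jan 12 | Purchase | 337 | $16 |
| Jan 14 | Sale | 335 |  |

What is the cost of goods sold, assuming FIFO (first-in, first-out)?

Jan 8, 30 sold [FIFO — oldest first]: 30 @ $14 = $420
Jan 11, 335 sold [FIFO — oldest first]: 133 @ $14 + 144 @ $15 + 58 @ $15 = $4,892
Jan 14, 335 sold [FIFO — oldest first]: 150 @ $15 + 185 @ $16 = $5,210
Total COGS = $420 + $4,892 + $5,210 = $10,522
Ending inventory: 152 @ $16 = $2,432

COGS = $10,522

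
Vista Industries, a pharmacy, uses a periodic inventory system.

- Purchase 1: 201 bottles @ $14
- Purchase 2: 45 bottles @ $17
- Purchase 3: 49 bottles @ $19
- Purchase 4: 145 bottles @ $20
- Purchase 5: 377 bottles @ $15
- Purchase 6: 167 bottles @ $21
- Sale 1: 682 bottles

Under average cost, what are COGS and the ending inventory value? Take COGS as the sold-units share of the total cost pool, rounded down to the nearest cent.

COGS = $11,485.87; ending inventory = $5,086.13

Sale 1, sell 682: 682/984 × $16,572.00 → $11,485.87
Ending inventory (cost pool remaining) = $5,086.13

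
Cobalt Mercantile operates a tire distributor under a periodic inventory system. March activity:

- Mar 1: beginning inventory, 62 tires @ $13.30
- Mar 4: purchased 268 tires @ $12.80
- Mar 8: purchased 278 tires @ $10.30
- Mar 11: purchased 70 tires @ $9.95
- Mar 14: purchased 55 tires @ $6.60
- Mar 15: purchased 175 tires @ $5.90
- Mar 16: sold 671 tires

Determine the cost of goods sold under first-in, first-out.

COGS = $7,745.25

Mar 16, 671 sold [FIFO — oldest first]: 62 @ $13.30 + 268 @ $12.80 + 278 @ $10.30 + 63 @ $9.95 = $7,745.25
Ending inventory: 7 @ $9.95 + 55 @ $6.60 + 175 @ $5.90 = $1,465.15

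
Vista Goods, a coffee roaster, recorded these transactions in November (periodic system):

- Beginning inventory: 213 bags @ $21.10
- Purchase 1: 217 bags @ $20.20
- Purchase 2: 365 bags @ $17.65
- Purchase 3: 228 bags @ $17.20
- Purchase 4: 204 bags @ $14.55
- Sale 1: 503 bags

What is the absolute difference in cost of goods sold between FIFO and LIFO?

$2,023.20

FIFO COGS: 213 @ $21.10 + 217 @ $20.20 + 73 @ $17.65 = $10,166.15
LIFO COGS: 204 @ $14.55 + 228 @ $17.20 + 71 @ $17.65 = $8,142.95
Difference = |$10,166.15 − $8,142.95| = $2,023.20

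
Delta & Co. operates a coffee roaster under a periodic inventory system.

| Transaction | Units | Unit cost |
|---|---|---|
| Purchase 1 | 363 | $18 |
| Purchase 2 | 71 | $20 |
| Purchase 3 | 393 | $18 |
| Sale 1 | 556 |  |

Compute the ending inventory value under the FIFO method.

Ending inventory = $4,878

Sale 1 (556) [FIFO — oldest first]: 363 @ $18 + 71 @ $20 + 122 @ $18 = $10,150
Ending inventory: 271 @ $18 = $4,878
Check: goods available $15,028 = COGS $10,150 + ending $4,878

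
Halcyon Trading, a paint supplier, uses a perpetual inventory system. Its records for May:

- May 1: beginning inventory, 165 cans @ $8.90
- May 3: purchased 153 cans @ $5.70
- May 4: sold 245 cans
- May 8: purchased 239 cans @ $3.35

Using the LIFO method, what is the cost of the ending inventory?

May 4, 245 sold [LIFO — newest first]: 153 @ $5.70 + 92 @ $8.90 = $1,690.90
Ending inventory: 73 @ $8.90 + 239 @ $3.35 = $1,450.35
Check: goods available $3,141.25 = COGS $1,690.90 + ending $1,450.35

Ending inventory = $1,450.35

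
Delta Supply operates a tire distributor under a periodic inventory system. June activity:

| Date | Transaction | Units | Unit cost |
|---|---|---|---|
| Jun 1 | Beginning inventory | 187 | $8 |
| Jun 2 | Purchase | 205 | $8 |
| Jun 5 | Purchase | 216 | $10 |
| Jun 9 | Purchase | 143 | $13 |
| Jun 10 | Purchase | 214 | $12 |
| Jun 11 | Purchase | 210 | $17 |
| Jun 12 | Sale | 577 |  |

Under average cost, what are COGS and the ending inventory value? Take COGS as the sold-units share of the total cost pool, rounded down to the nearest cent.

COGS = $6,527.71; ending inventory = $6,765.29

Jun 12, sell 577: 577/1175 × $13,293.00 → $6,527.71
Ending inventory (cost pool remaining) = $6,765.29
Check: goods available $13,293.00 = COGS $6,527.71 + ending $6,765.29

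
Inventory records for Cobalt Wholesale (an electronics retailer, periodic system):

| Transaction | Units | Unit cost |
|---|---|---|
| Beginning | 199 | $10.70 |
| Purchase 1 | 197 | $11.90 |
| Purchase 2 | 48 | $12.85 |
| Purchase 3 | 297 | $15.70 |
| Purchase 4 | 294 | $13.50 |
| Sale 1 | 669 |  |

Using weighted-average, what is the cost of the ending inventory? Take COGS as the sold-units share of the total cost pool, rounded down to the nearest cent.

Ending inventory = $4,852.53

Sale 1, sell 669: 669/1035 × $13,722.30 → $8,869.77
Ending inventory (cost pool remaining) = $4,852.53
Check: goods available $13,722.30 = COGS $8,869.77 + ending $4,852.53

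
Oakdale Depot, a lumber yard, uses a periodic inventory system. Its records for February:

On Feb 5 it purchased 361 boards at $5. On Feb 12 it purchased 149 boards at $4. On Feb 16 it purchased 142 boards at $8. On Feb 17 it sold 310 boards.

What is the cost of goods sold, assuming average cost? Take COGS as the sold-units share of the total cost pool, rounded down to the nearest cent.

Feb 17, sell 310: 310/652 × $3,537.00 → $1,681.70
Ending inventory (cost pool remaining) = $1,855.30

COGS = $1,681.70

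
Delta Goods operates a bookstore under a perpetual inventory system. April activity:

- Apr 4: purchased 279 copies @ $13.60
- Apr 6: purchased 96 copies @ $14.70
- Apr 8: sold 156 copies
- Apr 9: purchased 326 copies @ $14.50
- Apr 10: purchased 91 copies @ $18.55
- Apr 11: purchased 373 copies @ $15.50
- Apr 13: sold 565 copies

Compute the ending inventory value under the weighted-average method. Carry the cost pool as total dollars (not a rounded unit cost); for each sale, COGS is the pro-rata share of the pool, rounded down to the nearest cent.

Ending inventory = $6,704.73

After Apr 4: 279 on hand, pool $3,794.40 (≈ $13.6000 each)
After Apr 6: 375 on hand, pool $5,205.60 (≈ $13.8816 each)
Apr 8, sell 156: 156/375 × $5,205.60 → $2,165.52
After Apr 9: 545 on hand, pool $7,767.08 (≈ $14.2515 each)
After Apr 10: 636 on hand, pool $9,455.13 (≈ $14.8666 each)
After Apr 11: 1009 on hand, pool $15,236.63 (≈ $15.1007 each)
Apr 13, sell 565: 565/1009 × $15,236.63 → $8,531.90
Total COGS = $2,165.52 + $8,531.90 = $10,697.42
Ending inventory (cost pool remaining) = $6,704.73
Check: goods available $17,402.15 = COGS $10,697.42 + ending $6,704.73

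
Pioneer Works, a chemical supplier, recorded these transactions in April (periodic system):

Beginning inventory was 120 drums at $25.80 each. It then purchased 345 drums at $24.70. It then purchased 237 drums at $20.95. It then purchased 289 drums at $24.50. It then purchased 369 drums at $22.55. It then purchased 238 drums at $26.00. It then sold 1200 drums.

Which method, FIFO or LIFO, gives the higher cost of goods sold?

FIFO COGS: 120 @ $25.80 + 345 @ $24.70 + 237 @ $20.95 + 289 @ $24.50 + 209 @ $22.55 = $28,376.10
LIFO COGS: 238 @ $26.00 + 369 @ $22.55 + 289 @ $24.50 + 237 @ $20.95 + 67 @ $24.70 = $28,209.50

FIFO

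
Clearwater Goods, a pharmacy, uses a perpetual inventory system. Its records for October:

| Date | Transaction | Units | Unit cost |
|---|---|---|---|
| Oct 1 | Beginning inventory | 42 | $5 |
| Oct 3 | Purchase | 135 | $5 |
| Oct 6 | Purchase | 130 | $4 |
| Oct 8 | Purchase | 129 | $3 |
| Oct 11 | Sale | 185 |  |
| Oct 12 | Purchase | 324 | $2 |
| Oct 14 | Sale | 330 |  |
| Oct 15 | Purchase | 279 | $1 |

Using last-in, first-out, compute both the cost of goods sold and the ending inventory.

Oct 11, 185 sold [LIFO — newest first]: 129 @ $3 + 56 @ $4 = $611
Oct 14, 330 sold [LIFO — newest first]: 324 @ $2 + 6 @ $4 = $672
Total COGS = $611 + $672 = $1,283
Ending inventory: 42 @ $5 + 135 @ $5 + 68 @ $4 + 279 @ $1 = $1,436

COGS = $1,283; ending inventory = $1,436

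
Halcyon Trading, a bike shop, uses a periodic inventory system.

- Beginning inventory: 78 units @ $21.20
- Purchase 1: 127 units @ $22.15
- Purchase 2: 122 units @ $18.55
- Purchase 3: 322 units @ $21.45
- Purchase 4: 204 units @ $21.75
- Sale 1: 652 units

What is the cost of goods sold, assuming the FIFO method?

Sale 1 (652) [FIFO — oldest first]: 78 @ $21.20 + 127 @ $22.15 + 122 @ $18.55 + 322 @ $21.45 + 3 @ $21.75 = $13,701.90
Ending inventory: 201 @ $21.75 = $4,371.75
Check: goods available $18,073.65 = COGS $13,701.90 + ending $4,371.75

COGS = $13,701.90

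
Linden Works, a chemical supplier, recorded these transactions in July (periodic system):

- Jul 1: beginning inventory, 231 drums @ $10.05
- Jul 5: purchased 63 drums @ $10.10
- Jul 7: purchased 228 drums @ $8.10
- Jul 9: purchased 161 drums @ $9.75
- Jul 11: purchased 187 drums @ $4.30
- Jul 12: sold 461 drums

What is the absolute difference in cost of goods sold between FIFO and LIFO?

$1,021.40

FIFO COGS: 231 @ $10.05 + 63 @ $10.10 + 167 @ $8.10 = $4,310.55
LIFO COGS: 187 @ $4.30 + 161 @ $9.75 + 113 @ $8.10 = $3,289.15
Difference = |$4,310.55 − $3,289.15| = $1,021.40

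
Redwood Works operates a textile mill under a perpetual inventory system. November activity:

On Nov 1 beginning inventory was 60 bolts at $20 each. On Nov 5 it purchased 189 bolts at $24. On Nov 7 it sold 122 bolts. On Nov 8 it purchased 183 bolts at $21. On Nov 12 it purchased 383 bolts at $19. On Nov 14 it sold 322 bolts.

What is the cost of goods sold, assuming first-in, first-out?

Nov 7, 122 sold [FIFO — oldest first]: 60 @ $20 + 62 @ $24 = $2,688
Nov 14, 322 sold [FIFO — oldest first]: 127 @ $24 + 183 @ $21 + 12 @ $19 = $7,119
Total COGS = $2,688 + $7,119 = $9,807
Ending inventory: 371 @ $19 = $7,049
Check: goods available $16,856 = COGS $9,807 + ending $7,049

COGS = $9,807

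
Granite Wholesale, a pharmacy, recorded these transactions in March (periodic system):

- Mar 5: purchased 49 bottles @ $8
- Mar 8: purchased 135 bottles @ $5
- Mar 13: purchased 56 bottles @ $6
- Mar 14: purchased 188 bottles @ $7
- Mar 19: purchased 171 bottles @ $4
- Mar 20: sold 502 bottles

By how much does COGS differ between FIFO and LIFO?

FIFO COGS: 49 @ $8 + 135 @ $5 + 56 @ $6 + 188 @ $7 + 74 @ $4 = $3,015
LIFO COGS: 171 @ $4 + 188 @ $7 + 56 @ $6 + 87 @ $5 = $2,771
Difference = |$3,015 − $2,771| = $244

$244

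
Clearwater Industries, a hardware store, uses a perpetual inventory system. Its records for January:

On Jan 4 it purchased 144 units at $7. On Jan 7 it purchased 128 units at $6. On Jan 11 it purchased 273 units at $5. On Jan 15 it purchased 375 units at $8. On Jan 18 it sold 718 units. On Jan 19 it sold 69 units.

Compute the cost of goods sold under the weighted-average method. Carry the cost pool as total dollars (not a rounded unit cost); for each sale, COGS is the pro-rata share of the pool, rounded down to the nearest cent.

COGS = $5,253.22

After Jan 4: 144 on hand, pool $1,008.00 (≈ $7.0000 each)
After Jan 7: 272 on hand, pool $1,776.00 (≈ $6.5294 each)
After Jan 11: 545 on hand, pool $3,141.00 (≈ $5.7633 each)
After Jan 15: 920 on hand, pool $6,141.00 (≈ $6.6750 each)
Jan 18, sell 718: 718/920 × $6,141.00 → $4,792.65
Jan 19, sell 69: 69/202 × $1,348.35 → $460.57
Total COGS = $4,792.65 + $460.57 = $5,253.22
Ending inventory (cost pool remaining) = $887.78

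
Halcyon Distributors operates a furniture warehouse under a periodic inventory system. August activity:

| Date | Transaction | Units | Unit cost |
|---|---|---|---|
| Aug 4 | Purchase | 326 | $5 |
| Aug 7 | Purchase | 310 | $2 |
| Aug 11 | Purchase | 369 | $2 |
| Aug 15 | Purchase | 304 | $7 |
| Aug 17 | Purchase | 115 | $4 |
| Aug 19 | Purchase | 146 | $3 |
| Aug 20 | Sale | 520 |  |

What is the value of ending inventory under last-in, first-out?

Aug 20, 520 sold [LIFO — newest first]: 146 @ $3 + 115 @ $4 + 259 @ $7 = $2,711
Ending inventory: 326 @ $5 + 310 @ $2 + 369 @ $2 + 45 @ $7 = $3,303

Ending inventory = $3,303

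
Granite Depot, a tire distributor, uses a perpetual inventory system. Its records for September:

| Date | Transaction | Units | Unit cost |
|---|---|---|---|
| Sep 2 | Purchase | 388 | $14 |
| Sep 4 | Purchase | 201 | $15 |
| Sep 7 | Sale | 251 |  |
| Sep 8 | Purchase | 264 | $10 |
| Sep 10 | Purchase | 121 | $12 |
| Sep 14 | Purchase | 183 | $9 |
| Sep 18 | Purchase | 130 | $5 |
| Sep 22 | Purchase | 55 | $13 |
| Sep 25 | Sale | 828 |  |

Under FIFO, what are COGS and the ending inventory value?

Sep 7, 251 sold [FIFO — oldest first]: 251 @ $14 = $3,514
Sep 25, 828 sold [FIFO — oldest first]: 137 @ $14 + 201 @ $15 + 264 @ $10 + 121 @ $12 + 105 @ $9 = $9,970
Total COGS = $3,514 + $9,970 = $13,484
Ending inventory: 78 @ $9 + 130 @ $5 + 55 @ $13 = $2,067

COGS = $13,484; ending inventory = $2,067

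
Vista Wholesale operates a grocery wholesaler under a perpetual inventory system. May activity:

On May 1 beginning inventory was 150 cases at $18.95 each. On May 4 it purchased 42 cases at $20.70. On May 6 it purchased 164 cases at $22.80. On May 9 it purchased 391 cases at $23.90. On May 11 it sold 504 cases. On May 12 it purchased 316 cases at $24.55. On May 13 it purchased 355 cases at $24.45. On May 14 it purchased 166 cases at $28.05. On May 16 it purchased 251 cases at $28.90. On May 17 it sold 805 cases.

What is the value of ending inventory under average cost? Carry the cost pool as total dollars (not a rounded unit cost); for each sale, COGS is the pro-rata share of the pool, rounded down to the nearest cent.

Ending inventory = $13,362.03

After May 1: 150 on hand, pool $2,842.50 (≈ $18.9500 each)
After May 4: 192 on hand, pool $3,711.90 (≈ $19.3328 each)
After May 6: 356 on hand, pool $7,451.10 (≈ $20.9301 each)
After May 9: 747 on hand, pool $16,796.00 (≈ $22.4846 each)
May 11, sell 504: 504/747 × $16,796.00 → $11,332.24
After May 12: 559 on hand, pool $13,221.56 (≈ $23.6522 each)
After May 13: 914 on hand, pool $21,901.31 (≈ $23.9620 each)
After May 14: 1080 on hand, pool $26,557.61 (≈ $24.5904 each)
After May 16: 1331 on hand, pool $33,811.51 (≈ $25.4031 each)
May 17, sell 805: 805/1331 × $33,811.51 → $20,449.48
Total COGS = $11,332.24 + $20,449.48 = $31,781.72
Ending inventory (cost pool remaining) = $13,362.03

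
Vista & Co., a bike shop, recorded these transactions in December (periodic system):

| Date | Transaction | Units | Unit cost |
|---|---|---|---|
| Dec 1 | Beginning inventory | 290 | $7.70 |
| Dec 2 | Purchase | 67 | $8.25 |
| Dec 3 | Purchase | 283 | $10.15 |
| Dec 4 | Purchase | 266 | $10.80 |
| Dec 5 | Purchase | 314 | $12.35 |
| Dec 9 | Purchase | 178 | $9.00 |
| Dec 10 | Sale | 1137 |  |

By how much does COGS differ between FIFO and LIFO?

FIFO COGS: 290 @ $7.70 + 67 @ $8.25 + 283 @ $10.15 + 266 @ $10.80 + 231 @ $12.35 = $11,383.85
LIFO COGS: 178 @ $9.00 + 314 @ $12.35 + 266 @ $10.80 + 283 @ $10.15 + 67 @ $8.25 + 29 @ $7.70 = $12,001.20
Difference = |$11,383.85 − $12,001.20| = $617.35

$617.35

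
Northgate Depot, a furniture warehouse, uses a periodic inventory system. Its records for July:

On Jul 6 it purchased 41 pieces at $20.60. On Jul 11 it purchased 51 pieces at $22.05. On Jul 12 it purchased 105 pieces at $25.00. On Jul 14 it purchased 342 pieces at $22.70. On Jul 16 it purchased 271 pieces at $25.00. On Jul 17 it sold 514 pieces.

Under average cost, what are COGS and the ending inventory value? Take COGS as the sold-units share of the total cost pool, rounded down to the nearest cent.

COGS = $12,140.90; ending inventory = $6,991.65

Jul 17, sell 514: 514/810 × $19,132.55 → $12,140.90
Ending inventory (cost pool remaining) = $6,991.65
Check: goods available $19,132.55 = COGS $12,140.90 + ending $6,991.65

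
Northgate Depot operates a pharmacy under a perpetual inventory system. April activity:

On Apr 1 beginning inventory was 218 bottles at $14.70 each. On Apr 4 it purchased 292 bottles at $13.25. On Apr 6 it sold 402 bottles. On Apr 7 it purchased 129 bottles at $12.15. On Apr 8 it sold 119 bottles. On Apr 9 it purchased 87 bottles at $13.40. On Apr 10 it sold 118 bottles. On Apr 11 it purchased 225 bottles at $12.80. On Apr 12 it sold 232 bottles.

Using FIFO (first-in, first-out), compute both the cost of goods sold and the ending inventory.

COGS = $11,662.75; ending inventory = $1,024.00

Apr 6, 402 sold [FIFO — oldest first]: 218 @ $14.70 + 184 @ $13.25 = $5,642.60
Apr 8, 119 sold [FIFO — oldest first]: 108 @ $13.25 + 11 @ $12.15 = $1,564.65
Apr 10, 118 sold [FIFO — oldest first]: 118 @ $12.15 = $1,433.70
Apr 12, 232 sold [FIFO — oldest first]: 87 @ $13.40 + 145 @ $12.80 = $3,021.80
Total COGS = $5,642.60 + $1,564.65 + $1,433.70 + $3,021.80 = $11,662.75
Ending inventory: 80 @ $12.80 = $1,024.00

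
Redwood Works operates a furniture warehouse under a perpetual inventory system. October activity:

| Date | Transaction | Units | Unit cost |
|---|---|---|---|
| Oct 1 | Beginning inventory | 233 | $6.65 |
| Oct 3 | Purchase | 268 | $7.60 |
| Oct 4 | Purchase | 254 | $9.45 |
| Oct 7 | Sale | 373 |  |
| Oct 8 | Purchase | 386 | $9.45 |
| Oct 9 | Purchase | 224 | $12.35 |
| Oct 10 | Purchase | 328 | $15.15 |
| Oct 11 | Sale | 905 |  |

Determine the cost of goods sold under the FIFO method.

Oct 7, 373 sold [FIFO — oldest first]: 233 @ $6.65 + 140 @ $7.60 = $2,613.45
Oct 11, 905 sold [FIFO — oldest first]: 128 @ $7.60 + 254 @ $9.45 + 386 @ $9.45 + 137 @ $12.35 = $8,712.75
Total COGS = $2,613.45 + $8,712.75 = $11,326.20
Ending inventory: 87 @ $12.35 + 328 @ $15.15 = $6,043.65
Check: goods available $17,369.85 = COGS $11,326.20 + ending $6,043.65

COGS = $11,326.20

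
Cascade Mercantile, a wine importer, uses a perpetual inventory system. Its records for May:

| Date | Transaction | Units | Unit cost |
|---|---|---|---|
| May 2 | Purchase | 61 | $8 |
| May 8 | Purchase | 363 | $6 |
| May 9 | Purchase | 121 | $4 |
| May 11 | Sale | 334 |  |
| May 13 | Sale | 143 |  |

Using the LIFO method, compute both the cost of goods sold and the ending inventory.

May 11, 334 sold [LIFO — newest first]: 121 @ $4 + 213 @ $6 = $1,762
May 13, 143 sold [LIFO — newest first]: 143 @ $6 = $858
Total COGS = $1,762 + $858 = $2,620
Ending inventory: 61 @ $8 + 7 @ $6 = $530

COGS = $2,620; ending inventory = $530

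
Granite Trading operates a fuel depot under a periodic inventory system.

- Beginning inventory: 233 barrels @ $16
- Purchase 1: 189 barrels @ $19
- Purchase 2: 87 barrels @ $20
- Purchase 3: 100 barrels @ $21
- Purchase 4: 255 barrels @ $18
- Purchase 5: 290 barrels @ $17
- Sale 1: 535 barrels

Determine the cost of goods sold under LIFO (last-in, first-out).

COGS = $9,340

Sale 1 (535) [LIFO — newest first]: 290 @ $17 + 245 @ $18 = $9,340
Ending inventory: 233 @ $16 + 189 @ $19 + 87 @ $20 + 100 @ $21 + 10 @ $18 = $11,339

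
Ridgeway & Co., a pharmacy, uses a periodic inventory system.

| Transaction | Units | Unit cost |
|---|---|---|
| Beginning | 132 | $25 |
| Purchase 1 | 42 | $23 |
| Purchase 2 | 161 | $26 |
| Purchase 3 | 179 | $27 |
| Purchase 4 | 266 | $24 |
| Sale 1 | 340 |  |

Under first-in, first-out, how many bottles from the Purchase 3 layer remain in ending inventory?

Sale 1 (340) [FIFO — oldest first]: 132 @ $25 + 42 @ $23 + 161 @ $26 + 5 @ $27 = $8,587
Ending inventory: 174 @ $27 + 266 @ $24 = $11,082

174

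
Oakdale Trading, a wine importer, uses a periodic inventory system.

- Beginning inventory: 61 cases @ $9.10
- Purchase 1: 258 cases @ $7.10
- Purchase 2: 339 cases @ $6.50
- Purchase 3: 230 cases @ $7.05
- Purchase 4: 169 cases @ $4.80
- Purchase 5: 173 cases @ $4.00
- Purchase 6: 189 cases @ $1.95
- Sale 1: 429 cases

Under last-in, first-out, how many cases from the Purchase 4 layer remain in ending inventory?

102

Sale 1 (429) [LIFO — newest first]: 189 @ $1.95 + 173 @ $4.00 + 67 @ $4.80 = $1,382.15
Ending inventory: 61 @ $9.10 + 258 @ $7.10 + 339 @ $6.50 + 230 @ $7.05 + 102 @ $4.80 = $6,701.50
Check: goods available $8,083.65 = COGS $1,382.15 + ending $6,701.50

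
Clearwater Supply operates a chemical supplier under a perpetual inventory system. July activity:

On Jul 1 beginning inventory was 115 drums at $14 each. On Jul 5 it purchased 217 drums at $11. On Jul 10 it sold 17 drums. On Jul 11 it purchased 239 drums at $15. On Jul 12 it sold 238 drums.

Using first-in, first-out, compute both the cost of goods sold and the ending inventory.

COGS = $3,150; ending inventory = $4,432

Jul 10, 17 sold [FIFO — oldest first]: 17 @ $14 = $238
Jul 12, 238 sold [FIFO — oldest first]: 98 @ $14 + 140 @ $11 = $2,912
Total COGS = $238 + $2,912 = $3,150
Ending inventory: 77 @ $11 + 239 @ $15 = $4,432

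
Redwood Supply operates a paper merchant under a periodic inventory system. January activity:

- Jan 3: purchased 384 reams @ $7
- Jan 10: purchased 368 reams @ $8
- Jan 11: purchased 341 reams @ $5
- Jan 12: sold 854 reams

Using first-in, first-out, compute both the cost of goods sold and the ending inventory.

Jan 12, 854 sold [FIFO — oldest first]: 384 @ $7 + 368 @ $8 + 102 @ $5 = $6,142
Ending inventory: 239 @ $5 = $1,195
Check: goods available $7,337 = COGS $6,142 + ending $1,195

COGS = $6,142; ending inventory = $1,195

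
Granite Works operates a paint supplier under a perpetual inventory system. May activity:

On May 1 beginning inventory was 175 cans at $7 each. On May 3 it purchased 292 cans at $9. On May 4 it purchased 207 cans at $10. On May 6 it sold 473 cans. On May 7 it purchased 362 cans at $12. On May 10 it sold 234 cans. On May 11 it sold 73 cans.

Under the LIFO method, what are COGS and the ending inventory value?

May 6, 473 sold [LIFO — newest first]: 207 @ $10 + 266 @ $9 = $4,464
May 10, 234 sold [LIFO — newest first]: 234 @ $12 = $2,808
May 11, 73 sold [LIFO — newest first]: 73 @ $12 = $876
Total COGS = $4,464 + $2,808 + $876 = $8,148
Ending inventory: 175 @ $7 + 26 @ $9 + 55 @ $12 = $2,119

COGS = $8,148; ending inventory = $2,119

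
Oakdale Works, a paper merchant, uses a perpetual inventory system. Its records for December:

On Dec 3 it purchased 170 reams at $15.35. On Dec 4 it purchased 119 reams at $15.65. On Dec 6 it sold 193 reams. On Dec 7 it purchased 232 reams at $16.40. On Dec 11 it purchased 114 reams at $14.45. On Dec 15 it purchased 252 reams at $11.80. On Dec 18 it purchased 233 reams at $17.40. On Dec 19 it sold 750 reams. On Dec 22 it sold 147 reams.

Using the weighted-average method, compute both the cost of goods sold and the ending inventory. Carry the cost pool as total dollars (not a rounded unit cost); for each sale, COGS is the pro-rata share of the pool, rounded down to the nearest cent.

COGS = $16,499.79; ending inventory = $451.96

After Dec 3: 170 on hand, pool $2,609.50 (≈ $15.3500 each)
After Dec 4: 289 on hand, pool $4,471.85 (≈ $15.4735 each)
Dec 6, sell 193: 193/289 × $4,471.85 → $2,986.39
After Dec 7: 328 on hand, pool $5,290.26 (≈ $16.1288 each)
After Dec 11: 442 on hand, pool $6,937.56 (≈ $15.6958 each)
After Dec 15: 694 on hand, pool $9,911.16 (≈ $14.2812 each)
After Dec 18: 927 on hand, pool $13,965.36 (≈ $15.0651 each)
Dec 19, sell 750: 750/927 × $13,965.36 → $11,298.83
Dec 22, sell 147: 147/177 × $2,666.53 → $2,214.57
Total COGS = $2,986.39 + $11,298.83 + $2,214.57 = $16,499.79
Ending inventory (cost pool remaining) = $451.96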